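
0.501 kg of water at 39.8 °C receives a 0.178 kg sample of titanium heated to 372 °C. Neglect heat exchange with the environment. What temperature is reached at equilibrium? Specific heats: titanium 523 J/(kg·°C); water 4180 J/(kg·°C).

T_f ≈ 53.9 °C

Setting the total heat transfer to zero:
0.178×523×(T − 372) + 0.501×4180×(T − 39.8) = 0
93.09(T − 372) + 2094.2(T − 39.8) = 0
2187.3 T = 117979
T ≈ 53.94 °C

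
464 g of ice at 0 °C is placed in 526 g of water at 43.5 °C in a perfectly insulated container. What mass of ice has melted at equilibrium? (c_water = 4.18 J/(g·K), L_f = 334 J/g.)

m_melted ≈ 286 g

Water can give up m c ΔT = 526×4.18×43.5 = 95643 J before reaching 0 °C.
Melting all 464 g of ice would need 464×334 = 154976 J.
Since 95643 < 154976 J, not all the ice melts; equilibrium is at 0 °C.
m_melted×334 = 95643  ⇒  m_melted ≈ 286.4 g.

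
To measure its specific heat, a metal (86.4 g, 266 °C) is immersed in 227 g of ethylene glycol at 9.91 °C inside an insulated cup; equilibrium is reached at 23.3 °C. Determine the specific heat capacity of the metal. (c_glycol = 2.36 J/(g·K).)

Conservation of energy gives ΣQ = 0:
86.4·c·(23.3 − 266) + 227·2.36·(23.3 − 9.91) = 0
-20969 c = -7173.3
c = -7173.3/-20969 ≈ 0.3421 J/(g·K)

c ≈ 0.342 J/(g·K)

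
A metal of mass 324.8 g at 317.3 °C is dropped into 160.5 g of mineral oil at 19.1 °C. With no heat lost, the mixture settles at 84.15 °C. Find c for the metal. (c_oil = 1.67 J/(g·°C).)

c ≈ 0.23 J/(g·°C)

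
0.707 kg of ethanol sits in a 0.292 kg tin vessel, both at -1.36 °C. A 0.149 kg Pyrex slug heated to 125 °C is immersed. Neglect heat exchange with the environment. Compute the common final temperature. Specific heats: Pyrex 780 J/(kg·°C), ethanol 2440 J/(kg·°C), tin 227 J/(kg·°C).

T_f ≈ 6.3 °C

Let T be the final temperature. ΣQ_i = 0:
0.149×780×(T − 125) + 0.707×2440×(T − (-1.36)) + 0.292×227×(T − (-1.36)) = 0
1907.6 T = 12091
T = 12091 / 1907.6 = 6.34 °C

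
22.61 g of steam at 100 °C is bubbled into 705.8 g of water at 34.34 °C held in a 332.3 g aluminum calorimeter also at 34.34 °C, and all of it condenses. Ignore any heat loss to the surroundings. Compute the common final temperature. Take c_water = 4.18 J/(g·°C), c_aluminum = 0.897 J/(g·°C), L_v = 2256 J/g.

T_f ≈ 51.5 °C

Conservation of energy gives ΣQ = 0:
latent heat released on condensation: 22.61·2256 = 51008
  condensate cools 100→T: 22.61·4.18·(T − 100) = 94.51(T − 100)
  water warms: 705.8·4.18·(T − 34.34) = 2950.2(T − 34.34)
  aluminum cup: 332.3·0.897·(T − 34.34) = 298.07(T − 34.34)
3342.8 T = 51008 + 9451 + 111547 = 172006
T ≈ 51.46 °C, under the boiling point, so the assumption holds.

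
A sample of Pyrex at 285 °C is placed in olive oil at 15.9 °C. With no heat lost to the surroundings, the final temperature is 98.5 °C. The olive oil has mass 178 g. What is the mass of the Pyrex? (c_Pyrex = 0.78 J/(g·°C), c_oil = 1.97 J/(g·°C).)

|Q_Pyrex| = |Q_oil|:
m×0.78×(285 − 98.5) = 178×1.97×(98.5 − 15.9)
145.47 m = 28965  ⇒  m ≈ 199.1 g

m ≈ 199 g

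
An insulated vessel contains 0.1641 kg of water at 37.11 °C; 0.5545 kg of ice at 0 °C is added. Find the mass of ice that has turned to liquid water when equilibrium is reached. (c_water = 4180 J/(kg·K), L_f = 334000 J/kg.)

Heat available from the water dropping to 0 °C: 0.1641×4180×37.11 = 25455 J.
Fully melting the ice requires m_ice L_f = 0.5545×334000 = 185203 J.
Since 25455 < 185203 J, not all the ice melts; equilibrium is at 0 °C.
m_melted×334000 = 25455  ⇒  m_melted ≈ 0.07621 kg.

m_melted ≈ 0.0762 kg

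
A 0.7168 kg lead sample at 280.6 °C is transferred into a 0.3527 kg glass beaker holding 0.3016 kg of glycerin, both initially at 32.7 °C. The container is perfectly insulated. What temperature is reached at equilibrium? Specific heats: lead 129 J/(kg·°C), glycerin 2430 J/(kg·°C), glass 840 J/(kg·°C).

T_f ≈ 53.1 °C

Conservation of energy gives ΣQ = 0:
0.7168*129*(T − 280.6) + 0.3016*2430*(T − 32.7) + 0.3527*840*(T − 32.7) = 0
92.47(T − 280.6) + 732.89(T − 32.7) + 296.27(T − 32.7) = 0
(92.47 + 732.89 + 296.27) T = 92.47*280.6 + 732.89*32.7 + 296.27*32.7
T ≈ 53.14 °C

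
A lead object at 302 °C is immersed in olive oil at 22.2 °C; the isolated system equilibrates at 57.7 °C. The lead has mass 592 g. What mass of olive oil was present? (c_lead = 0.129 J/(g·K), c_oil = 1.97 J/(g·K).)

Heat lost by the lead = heat gained by the oil:
592×0.129×(302 − 57.7) = m×1.97×(57.7 − 22.2)
69.94 m = 18657  ⇒  m ≈ 266.8 g

m ≈ 267 g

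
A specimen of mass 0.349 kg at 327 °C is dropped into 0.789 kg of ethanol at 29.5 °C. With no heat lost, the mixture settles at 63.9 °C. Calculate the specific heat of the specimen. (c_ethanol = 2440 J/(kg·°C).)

c ≈ 721 J/(kg·°C)

m_s c (T_s − T_f) = m_ethanol c_ethanol (T_f − T_0):
0.349×c×(327 − 63.9) = 0.789×2440×(63.9 − 29.5)
91.82 c = 66226  ⇒  c ≈ 721.2 J/(kg·°C)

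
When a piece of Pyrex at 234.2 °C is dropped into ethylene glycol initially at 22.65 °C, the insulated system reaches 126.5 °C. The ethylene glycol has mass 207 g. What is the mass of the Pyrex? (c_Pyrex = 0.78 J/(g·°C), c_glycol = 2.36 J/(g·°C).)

m ≈ 604 g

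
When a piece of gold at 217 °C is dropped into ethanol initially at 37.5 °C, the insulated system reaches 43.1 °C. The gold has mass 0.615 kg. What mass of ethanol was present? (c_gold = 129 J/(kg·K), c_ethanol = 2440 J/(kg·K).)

|Q_gold| = |Q_ethanol|:
0.615·129·(217 − 43.1) = m·2440·(43.1 − 37.5)
13664 m = 13796  ⇒  m ≈ 1.01 kg

m ≈ 1.01 kg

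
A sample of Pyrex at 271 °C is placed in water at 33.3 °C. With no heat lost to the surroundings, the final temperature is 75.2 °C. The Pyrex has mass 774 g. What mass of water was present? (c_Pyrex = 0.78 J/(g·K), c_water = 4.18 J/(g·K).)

m ≈ 675 g

Heat lost by the Pyrex = heat gained by the water:
774×0.78×(271 − 75.2) = m×4.18×(75.2 − 33.3)
175.14 m = 118208  ⇒  m ≈ 674.9 g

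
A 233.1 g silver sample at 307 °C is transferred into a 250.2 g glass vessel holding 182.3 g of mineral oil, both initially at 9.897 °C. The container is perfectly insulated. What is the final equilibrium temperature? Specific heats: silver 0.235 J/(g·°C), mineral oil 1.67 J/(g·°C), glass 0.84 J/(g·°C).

T_f ≈ 38.5 °C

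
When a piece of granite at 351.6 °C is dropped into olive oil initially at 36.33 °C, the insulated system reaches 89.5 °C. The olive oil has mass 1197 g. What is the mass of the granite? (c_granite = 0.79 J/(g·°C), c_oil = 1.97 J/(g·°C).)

Setting the total heat transfer to zero:
m·0.79·(89.5 − 351.6) + 1197·1.97·(89.5 − 36.33) = 0
-207.06 m = -125380
m = -125380/-207.06 ≈ 605.5 g

m ≈ 606 g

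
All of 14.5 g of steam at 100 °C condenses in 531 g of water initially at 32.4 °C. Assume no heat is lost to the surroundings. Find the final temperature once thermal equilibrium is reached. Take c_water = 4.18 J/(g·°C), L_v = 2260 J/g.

Let T be the final temperature. ΣQ_i = 0:
steam→water at 100 °C releases m L_v = 14.5·2260 = 32770; condensed water 100 °C→T: 60.61(T − 100); water warms: 531·4.18·(T − 32.4) = 2219.6(T − 32.4)
2280.2 T = 32770 + 6061 + 71914 = 110745
T ≈ 48.57 °C (< 100 °C, so full condensation is consistent).

T_f ≈ 48.6 °C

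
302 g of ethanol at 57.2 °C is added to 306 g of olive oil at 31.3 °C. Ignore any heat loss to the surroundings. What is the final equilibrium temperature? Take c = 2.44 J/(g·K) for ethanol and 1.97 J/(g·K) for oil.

T_f ≈ 45.5 °C

|Q_ethanol| = |Q_oil|:
302·2.44·(57.2 − T) = 306·1.97·(T − 31.3)
736.88(57.2 − T) = 602.82(T − 31.3)
1339.7 T = 61018  ⇒  T ≈ 45.55 °C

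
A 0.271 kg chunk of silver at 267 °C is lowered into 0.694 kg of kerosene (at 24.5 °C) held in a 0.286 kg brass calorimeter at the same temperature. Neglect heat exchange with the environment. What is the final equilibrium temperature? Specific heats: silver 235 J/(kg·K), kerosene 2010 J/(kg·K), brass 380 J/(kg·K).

Setting the total heat transfer to zero:
0.271*235*(T − 267) + 0.694*2010*(T − 24.5) + 0.286*380*(T − 24.5) = 0
63.69(T − 267) + 1394.9(T − 24.5) + 108.68(T − 24.5) = 0
1567.3 T = 53843
T = 53843 / 1567.3 = 34.4 °C

T_f ≈ 34.4 °C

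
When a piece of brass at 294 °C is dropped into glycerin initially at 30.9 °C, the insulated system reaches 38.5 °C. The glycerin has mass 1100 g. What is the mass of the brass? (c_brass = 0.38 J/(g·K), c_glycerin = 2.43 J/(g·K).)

m ≈ 209 g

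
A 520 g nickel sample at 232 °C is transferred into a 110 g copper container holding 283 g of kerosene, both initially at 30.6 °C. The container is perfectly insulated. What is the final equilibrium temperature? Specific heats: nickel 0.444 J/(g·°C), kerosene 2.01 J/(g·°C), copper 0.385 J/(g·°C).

With ΣQ=0 the equilibrium temperature is the m·c-weighted mean:
T_f = (230.88×232 + 568.83×30.6 + 42.35×30.6) / (230.88 + 568.83 + 42.35)
    = 72266 / 842.06 ≈ 85.82 °C

T_f ≈ 85.8 °C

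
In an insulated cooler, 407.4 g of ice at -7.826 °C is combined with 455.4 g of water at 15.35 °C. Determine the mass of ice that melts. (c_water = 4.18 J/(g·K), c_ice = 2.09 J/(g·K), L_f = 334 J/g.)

m_melted ≈ 67.5 g

Heat available from the water dropping to 0 °C: 455.4·4.18·15.35 = 29220 J.
Warming the ice to 0 °C takes 407.4·2.09·7.826 = 6663.6 J, leaving 22556 J for melting.
Melting all 407.4 g of ice would need 407.4·334 = 136072 J.
22556 J < 136072 J, so only part of the ice melts and the system sits at 0 °C.
m_melt = 22556 / L_f = 67.53 g.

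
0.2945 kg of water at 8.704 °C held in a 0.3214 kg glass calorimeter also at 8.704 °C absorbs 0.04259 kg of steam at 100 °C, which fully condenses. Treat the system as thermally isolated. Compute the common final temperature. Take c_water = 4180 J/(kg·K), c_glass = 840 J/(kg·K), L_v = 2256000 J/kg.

T_f ≈ 75.6 °C

Energy balance with sensible and latent terms:
steam→water at 100 °C releases m L_v = 0.04259·2256000 = 96083; condensed water 100 °C→T: 178.03(T − 100); original water: 1231(T − 8.704); cup: 269.98(T − 8.704)
1679 T = 96083 + 17803 + 13065 = 126950
T ≈ 75.61 °C, under the boiling point, so the assumption holds.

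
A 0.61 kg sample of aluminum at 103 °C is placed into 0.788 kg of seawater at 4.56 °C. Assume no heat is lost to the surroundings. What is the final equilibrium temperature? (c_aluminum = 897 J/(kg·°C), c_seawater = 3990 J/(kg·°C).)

Energy conservation, ΣQ = 0:
0.61·897·(T − 103) + 0.788·3990·(T − 4.56) = 0
547.17(T − 103) + 3144.1(T − 4.56) = 0
(547.17 + 3144.1) T = 547.17·103 + 3144.1·4.56
T = 70696/3691.3 ≈ 19.15 °C

T_f ≈ 19.2 °C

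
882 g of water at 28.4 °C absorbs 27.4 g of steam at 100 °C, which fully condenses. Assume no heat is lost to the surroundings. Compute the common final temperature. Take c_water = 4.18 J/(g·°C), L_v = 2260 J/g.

Taking heat into each body as positive, Σ m c ΔT = 0:
steam→water at 100 °C releases m L_v = 27.4·2260 = 61924; condensate cools 100→T: 27.4·4.18·(T − 100) = 114.53(T − 100); water warms: 882·4.18·(T − 28.4) = 3686.8(T − 28.4)
3801.3 T = 61924 + 11453 + 104704 = 178081
T ≈ 46.85 °C (< 100 °C, so full condensation is consistent).

T_f ≈ 46.8 °C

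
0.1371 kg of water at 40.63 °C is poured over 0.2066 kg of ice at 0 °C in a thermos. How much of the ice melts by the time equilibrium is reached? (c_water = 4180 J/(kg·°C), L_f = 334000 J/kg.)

m_melted ≈ 0.0697 kg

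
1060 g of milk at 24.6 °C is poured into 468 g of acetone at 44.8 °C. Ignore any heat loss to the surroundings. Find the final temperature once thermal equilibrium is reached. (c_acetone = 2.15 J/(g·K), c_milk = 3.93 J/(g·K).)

T_f ≈ 28.5 °C

Heat lost by the acetone equals heat gained by the milk:
468*2.15*(44.8 − T) = 1060*3.93*(T − 24.6)
1006.2(44.8 − T) = 4165.8(T − 24.6)
5172 T = 147556  ⇒  T ≈ 28.53 °C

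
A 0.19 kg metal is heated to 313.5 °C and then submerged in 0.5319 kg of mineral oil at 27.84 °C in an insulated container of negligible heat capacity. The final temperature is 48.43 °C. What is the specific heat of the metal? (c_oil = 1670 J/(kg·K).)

Heat lost by the metal = heat gained by the oil:
0.19×c×(313.5 − 48.43) = 0.5319×1670×(48.43 − 27.84)
50.36 c = 18290  ⇒  c ≈ 363.2 J/(kg·K)

c ≈ 363 J/(kg·K)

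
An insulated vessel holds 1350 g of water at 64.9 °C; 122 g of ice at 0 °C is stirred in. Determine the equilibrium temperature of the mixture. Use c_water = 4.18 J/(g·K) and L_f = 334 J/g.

Energy conservation, ΣQ = 0:
latent heat to melt: 122×334 = 40748
  warm the meltwater: 509.96 T
  water: 5643(T − 64.9)
6153 T = 366231 − 40748 = 325483
T ≈ 52.90 °C (positive, so assuming full melt was valid).

T_f ≈ 52.9 °C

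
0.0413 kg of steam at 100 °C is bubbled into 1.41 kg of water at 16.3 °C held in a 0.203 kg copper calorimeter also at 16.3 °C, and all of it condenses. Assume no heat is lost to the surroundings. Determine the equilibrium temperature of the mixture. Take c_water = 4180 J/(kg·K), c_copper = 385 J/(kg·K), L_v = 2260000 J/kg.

Net heat exchanged in the isolated system is zero:
latent heat released on condensation: 0.0413·2260000 = 93338
  condensed water 100 °C→T: 172.63(T − 100)
  original water: 5893.8(T − 16.3)
  cup: 78.16(T − 16.3)
6144.6 T = 93338 + 17263 + 97343 = 207944
T ≈ 33.84 °C, under the boiling point, so the assumption holds.

T_f ≈ 33.8 °C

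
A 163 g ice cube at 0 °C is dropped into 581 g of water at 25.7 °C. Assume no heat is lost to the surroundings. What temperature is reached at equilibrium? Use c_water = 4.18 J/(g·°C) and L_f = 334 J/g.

T_f ≈ 2.6 °C

Energy conservation, ΣQ = 0:
melt ice: 163×334 = 54442
  warm the meltwater: 681.34 T
  water cools: 581×4.18×(T − 25.7) = 2428.6(T − 25.7)
3109.9 T = 62415 − 54442 = 7972.5
T ≈ 2.56 °C — above 0 °C, consistent with complete melting.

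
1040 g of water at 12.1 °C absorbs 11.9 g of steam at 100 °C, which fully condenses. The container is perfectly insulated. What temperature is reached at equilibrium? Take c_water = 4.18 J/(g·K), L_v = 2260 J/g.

Conservation of energy gives ΣQ = 0:
steam→water at 100 °C releases m L_v = 11.9·2260 = 26894; condensate cools 100→T: 11.9·4.18·(T − 100) = 49.74(T − 100); water warms: 1040·4.18·(T − 12.1) = 4347.2(T − 12.1)
4396.9 T = 26894 + 4974.2 + 52601 = 84469
T ≈ 19.21 °C — below 100 °C, confirming all the steam condensed.

T_f ≈ 19.2 °C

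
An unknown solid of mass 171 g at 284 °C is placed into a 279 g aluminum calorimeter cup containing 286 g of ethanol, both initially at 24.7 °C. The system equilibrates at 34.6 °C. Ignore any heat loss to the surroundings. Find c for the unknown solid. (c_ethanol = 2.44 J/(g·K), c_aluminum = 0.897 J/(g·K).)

c ≈ 0.22 J/(g·K)

Net heat exchanged in the isolated system is zero:
171·c·(34.6 − 284) + 286·2.44·(34.6 − 24.7) + 279·0.897·(34.6 − 24.7) = 0
-42647 c = -9386.2
c = -9386.2/-42647 ≈ 0.2201 J/(g·K)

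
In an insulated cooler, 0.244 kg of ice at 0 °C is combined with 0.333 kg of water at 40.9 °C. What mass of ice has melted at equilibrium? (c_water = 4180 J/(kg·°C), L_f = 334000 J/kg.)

m_melted ≈ 0.17 kg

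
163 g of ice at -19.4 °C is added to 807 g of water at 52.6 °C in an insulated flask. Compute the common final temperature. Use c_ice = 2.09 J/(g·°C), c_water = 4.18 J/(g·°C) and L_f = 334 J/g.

T_f ≈ 28.7 °C

Let T be the final temperature. ΣQ_i = 0:
warm ice to 0 °C: 163·2.09·(0 − (-19.4)) = 6609; melt ice: 163·334 = 54442; meltwater 0→T: 163·4.18·T = 681.34 T; water cools: 807·4.18·(T − 52.6) = 3373.3(T − 52.6)
4054.6 T = 177433 − 61051 = 116382
T ≈ 28.70 °C. Since T > 0 °C, the all-ice-melts assumption holds.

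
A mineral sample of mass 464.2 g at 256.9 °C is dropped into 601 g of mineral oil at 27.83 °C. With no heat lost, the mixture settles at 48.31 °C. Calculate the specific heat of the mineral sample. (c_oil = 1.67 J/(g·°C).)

Taking heat into each body as positive, Σ m c ΔT = 0:
464.2·c·(48.31 − 256.9) + 601·1.67·(48.31 − 27.83) = 0
-96827 c = -20555
c = -20555/-96827 ≈ 0.2123 J/(g·°C)

c ≈ 0.212 J/(g·°C)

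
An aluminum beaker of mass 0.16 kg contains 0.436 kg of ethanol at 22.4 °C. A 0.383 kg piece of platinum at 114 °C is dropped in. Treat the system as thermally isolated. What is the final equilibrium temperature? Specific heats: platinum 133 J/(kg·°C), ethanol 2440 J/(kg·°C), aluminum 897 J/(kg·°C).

T_f ≈ 26.1 °C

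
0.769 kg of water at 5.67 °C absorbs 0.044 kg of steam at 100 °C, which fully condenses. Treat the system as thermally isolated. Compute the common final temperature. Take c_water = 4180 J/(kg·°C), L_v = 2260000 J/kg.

T_f ≈ 40.0 °C

Net heat exchanged in the isolated system is zero:
steam→water at 100 °C releases m L_v = 0.044·2260000 = 99440; condensed water 100 °C→T: 183.92(T − 100); water warms: 0.769·4180·(T − 5.67) = 3214.4(T − 5.67)
3398.3 T = 99440 + 18392 + 18226 = 136058
T ≈ 40.04 °C — below 100 °C, confirming all the steam condensed.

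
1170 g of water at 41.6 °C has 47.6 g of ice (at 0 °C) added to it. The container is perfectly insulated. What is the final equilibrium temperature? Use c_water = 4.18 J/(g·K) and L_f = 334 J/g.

T_f ≈ 36.8 °C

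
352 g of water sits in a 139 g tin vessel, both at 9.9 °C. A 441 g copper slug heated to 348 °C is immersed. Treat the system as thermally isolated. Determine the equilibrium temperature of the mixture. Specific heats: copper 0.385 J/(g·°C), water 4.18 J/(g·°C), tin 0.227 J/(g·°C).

T_f ≈ 44.2 °C

T_f is the heat-capacity-weighted average of the initial temperatures:
T_f = (169.78*348 + 1471.4*9.9 + 31.55*9.9) / (169.78 + 1471.4 + 31.55)
    = 73964 / 1672.7 ≈ 44.22 °C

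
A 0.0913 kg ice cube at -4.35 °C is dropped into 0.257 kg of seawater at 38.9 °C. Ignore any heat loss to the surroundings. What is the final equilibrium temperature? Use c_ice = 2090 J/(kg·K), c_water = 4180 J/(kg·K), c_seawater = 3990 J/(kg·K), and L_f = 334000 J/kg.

T_f ≈ 6.1 °C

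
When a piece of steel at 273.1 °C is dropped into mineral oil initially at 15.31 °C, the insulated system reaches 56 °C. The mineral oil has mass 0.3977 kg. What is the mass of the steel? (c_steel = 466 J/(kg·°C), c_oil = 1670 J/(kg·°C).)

m ≈ 0.267 kg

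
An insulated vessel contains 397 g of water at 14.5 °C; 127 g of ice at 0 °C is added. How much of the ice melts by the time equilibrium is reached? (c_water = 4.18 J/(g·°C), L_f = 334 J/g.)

m_melted ≈ 72 g

Water can give up m c ΔT = 397·4.18·14.5 = 24062 J before reaching 0 °C.
Melting all 127 g of ice would need 127·334 = 42418 J.
24062 J < 42418 J, so only part of the ice melts and the system sits at 0 °C.
Mass melted = 24062/334 ≈ 72.04 g.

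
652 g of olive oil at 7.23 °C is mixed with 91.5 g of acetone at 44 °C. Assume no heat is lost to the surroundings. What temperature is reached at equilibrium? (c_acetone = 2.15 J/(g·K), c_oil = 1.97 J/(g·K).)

T_f ≈ 12.1 °C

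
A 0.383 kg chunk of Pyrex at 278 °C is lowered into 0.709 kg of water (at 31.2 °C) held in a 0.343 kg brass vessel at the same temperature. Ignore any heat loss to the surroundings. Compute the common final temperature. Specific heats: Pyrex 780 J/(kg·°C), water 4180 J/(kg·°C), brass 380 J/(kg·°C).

T_f ≈ 52.9 °C

Taking heat into each body as positive, Σ m c ΔT = 0:
0.383×780×(T − 278) + 0.709×4180×(T − 31.2) + 0.343×380×(T − 31.2) = 0
(298.74 + 2963.6 + 130.34) T = 298.74×278 + 2963.6×31.2 + 130.34×31.2
T = 179581 / 3392.7 = 52.9 °C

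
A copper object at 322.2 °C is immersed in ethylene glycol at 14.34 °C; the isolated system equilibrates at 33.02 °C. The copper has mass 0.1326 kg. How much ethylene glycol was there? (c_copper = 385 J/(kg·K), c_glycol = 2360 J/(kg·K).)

Heat lost by the copper = heat gained by the glycol:
0.1326·385·(322.2 − 33.02) = m·2360·(33.02 − 14.34)
44085 m = 14763  ⇒  m ≈ 0.3349 kg

m ≈ 0.335 kg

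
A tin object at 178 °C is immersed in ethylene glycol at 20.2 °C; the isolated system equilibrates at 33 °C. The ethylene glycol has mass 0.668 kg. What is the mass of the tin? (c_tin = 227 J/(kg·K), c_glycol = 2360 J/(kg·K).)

m ≈ 0.613 kg

|Q_tin| = |Q_glycol|:
m×227×(178 − 33) = 0.668×2360×(33 − 20.2)
32915 m = 20179  ⇒  m ≈ 0.6131 kg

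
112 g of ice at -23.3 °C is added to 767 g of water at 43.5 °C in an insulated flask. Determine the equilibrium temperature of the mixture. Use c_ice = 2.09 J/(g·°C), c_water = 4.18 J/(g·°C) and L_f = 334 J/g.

Sum of m c ΔT and latent-heat terms is zero:
warm ice to 0 °C: 112·2.09·(0 − (-23.3)) = 5454.1; fusion: m_ice L_f = 112·334 = 37408; warm the meltwater: 468.16 T; water cools: 767·4.18·(T − 43.5) = 3206.1(T − 43.5)
3674.2 T = 139464 − 42862 = 96602
T ≈ 26.29 °C (positive, so assuming full melt was valid).

T_f ≈ 26.3 °C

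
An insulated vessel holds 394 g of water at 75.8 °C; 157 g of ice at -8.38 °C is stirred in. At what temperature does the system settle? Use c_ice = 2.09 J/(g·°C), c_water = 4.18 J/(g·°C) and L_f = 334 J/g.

T_f ≈ 30.2 °C

Let T be the final temperature. ΣQ_i = 0:
warm ice to 0 °C: 157·2.09·(0 − (-8.38)) = 2749.7
  melt ice: 157·334 = 52438
  meltwater 0→T: 157·4.18·T = 656.26 T
  water cools: 394·4.18·(T − 75.8) = 1646.9(T − 75.8)
2303.2 T = 124837 − 55188 = 69649
T ≈ 30.24 °C — above 0 °C, consistent with complete melting.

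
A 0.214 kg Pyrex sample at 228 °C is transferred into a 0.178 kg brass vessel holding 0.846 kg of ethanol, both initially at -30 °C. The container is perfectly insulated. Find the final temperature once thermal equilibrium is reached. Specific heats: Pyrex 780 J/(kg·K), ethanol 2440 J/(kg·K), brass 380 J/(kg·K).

T_f ≈ -11.3 °C

Let T be the final temperature. ΣQ_i = 0:
0.214×780×(T − 228) + 0.846×2440×(T − (-30)) + 0.178×380×(T − (-30)) = 0
166.92(T − 228) + 2064.2(T − (-30)) + 67.64(T − (-30)) = 0
(166.92 + 2064.2 + 67.64) T = 166.92×228 + 2064.2×(-30) + 67.64×(-30)
T = -25899 / 2298.8 = -11.3 °C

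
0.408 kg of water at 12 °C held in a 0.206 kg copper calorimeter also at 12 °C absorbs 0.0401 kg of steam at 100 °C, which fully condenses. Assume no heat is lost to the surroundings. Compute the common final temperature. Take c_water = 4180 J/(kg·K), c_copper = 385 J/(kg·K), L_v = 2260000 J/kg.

T_f ≈ 66.0 °C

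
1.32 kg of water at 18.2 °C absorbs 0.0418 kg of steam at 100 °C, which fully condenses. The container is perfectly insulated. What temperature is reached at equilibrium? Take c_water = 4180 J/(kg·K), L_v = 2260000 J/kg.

T_f ≈ 37.3 °C

Sum of m c ΔT and latent-heat terms is zero:
steam→water at 100 °C releases m L_v = 0.0418×2260000 = 94468
  condensate cools 100→T: 0.0418×4180×(T − 100) = 174.72(T − 100)
  original water: 5517.6(T − 18.2)
5692.3 T = 94468 + 17472 + 100420 = 212361
T ≈ 37.31 °C, under the boiling point, so the assumption holds.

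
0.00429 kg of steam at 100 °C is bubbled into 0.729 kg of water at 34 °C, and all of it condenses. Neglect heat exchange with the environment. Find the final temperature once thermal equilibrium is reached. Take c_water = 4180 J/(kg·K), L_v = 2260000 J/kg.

Let T be the final temperature. ΣQ_i = 0:
condense steam: −0.00429×2260000 = −9695.4
  condensate cools 100→T: 0.00429×4180×(T − 100) = 17.93(T − 100)
  original water: 3047.2(T − 34)
3065.2 T = 9695.4 + 1793.2 + 103605 = 115094
T ≈ 37.55 °C — below 100 °C, confirming all the steam condensed.

T_f ≈ 37.5 °C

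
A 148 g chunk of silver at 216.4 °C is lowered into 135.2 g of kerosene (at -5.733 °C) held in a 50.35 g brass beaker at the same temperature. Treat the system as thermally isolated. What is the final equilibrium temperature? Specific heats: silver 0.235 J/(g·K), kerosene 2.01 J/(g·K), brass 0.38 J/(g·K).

T_f ≈ 18.0 °C

T_f = Σ m_i c_i T_i / Σ m_i c_i:
T_f = (34.78*216.4 + 271.75*(-5.733) + 19.13*(-5.733)) / (34.78 + 271.75 + 19.13)
    = 5858.7 / 325.66 ≈ 17.99 °C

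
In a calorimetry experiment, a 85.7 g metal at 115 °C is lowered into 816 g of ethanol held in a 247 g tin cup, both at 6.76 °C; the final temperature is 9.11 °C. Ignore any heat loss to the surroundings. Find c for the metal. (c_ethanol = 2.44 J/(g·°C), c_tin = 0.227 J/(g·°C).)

c ≈ 0.53 J/(g·°C)

Taking heat into each body as positive, Σ m c ΔT = 0:
85.7×c×(9.11 − 115) + 816×2.44×(9.11 − 6.76) + 247×0.227×(9.11 − 6.76) = 0
-9074.8 c = -4810.7
c = -4810.7/-9074.8 ≈ 0.5301 J/(g·°C)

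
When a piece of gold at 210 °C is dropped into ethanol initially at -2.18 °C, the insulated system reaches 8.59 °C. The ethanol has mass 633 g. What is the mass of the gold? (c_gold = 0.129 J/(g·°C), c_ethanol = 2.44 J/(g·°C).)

m ≈ 640 g

Heat gained plus heat lost sum to zero:
m·0.129·(8.59 − 210) + 633·2.44·(8.59 − (-2.18)) = 0
-25.98 m = -16634
m = -16634/-25.98 ≈ 640.2 g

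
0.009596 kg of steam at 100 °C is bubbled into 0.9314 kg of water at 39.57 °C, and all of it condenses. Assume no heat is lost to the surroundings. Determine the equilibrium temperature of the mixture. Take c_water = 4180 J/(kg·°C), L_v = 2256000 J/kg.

Setting the total heat transfer to zero:
steam→water at 100 °C releases m L_v = 0.009596×2256000 = 21649; condensate cools 100→T: 0.009596×4180×(T − 100) = 40.11(T − 100); water warms: 0.9314×4180×(T − 39.57) = 3893.3(T − 39.57)
3933.4 T = 21649 + 4011.1 + 154056 = 179716
T ≈ 45.69 °C, under the boiling point, so the assumption holds.

T_f ≈ 45.7 °C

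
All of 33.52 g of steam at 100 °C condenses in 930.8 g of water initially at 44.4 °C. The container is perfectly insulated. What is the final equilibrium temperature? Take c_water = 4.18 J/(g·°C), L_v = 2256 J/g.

T_f ≈ 65.1 °C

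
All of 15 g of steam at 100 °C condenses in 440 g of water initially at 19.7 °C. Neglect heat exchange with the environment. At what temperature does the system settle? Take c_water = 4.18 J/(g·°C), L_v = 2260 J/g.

Taking heat into each body as positive, Σ m c ΔT = 0:
condense steam: −15×2260 = −33900
  condensate cools 100→T: 15×4.18×(T − 100) = 62.7(T − 100)
  water warms: 440×4.18×(T − 19.7) = 1839.2(T − 19.7)
1901.9 T = 33900 + 6270 + 36232 = 76402
T ≈ 40.17 °C (< 100 °C, so full condensation is consistent).

T_f ≈ 40.2 °C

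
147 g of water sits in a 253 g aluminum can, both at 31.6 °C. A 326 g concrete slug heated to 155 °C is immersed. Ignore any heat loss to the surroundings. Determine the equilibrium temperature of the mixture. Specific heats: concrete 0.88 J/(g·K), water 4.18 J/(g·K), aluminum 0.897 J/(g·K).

T_f = Σ m_i c_i T_i / Σ m_i c_i:
T_f = (286.88*155 + 614.46*31.6 + 226.94*31.6) / (286.88 + 614.46 + 226.94)
    = 71055 / 1128.3 ≈ 62.98 °C

T_f ≈ 63.0 °C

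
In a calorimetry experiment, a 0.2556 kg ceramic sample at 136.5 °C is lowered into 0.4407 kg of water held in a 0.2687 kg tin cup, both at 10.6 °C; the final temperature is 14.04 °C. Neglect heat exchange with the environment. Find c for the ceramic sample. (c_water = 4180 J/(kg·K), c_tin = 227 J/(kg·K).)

Taking heat into each body as positive, Σ m c ΔT = 0:
0.2556·c·(14.04 − 136.5) + 0.4407·4180·(14.04 − 10.6) + 0.2687·227·(14.04 − 10.6) = 0
-31.3 c = -6546.7
c = -6546.7/-31.3 ≈ 209.2 J/(kg·K)

c ≈ 209 J/(kg·K)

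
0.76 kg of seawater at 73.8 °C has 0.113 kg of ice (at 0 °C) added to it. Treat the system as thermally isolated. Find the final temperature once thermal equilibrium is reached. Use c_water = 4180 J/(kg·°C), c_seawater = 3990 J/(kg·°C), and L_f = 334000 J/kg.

Energy conservation, ΣQ = 0:
latent heat to melt: 0.113×334000 = 37742; meltwater 0→T: 0.113×4180×T = 472.34 T; seawater: 3032.4(T − 73.8)
3504.7 T = 223791 − 37742 = 186049
T ≈ 53.08 °C. Since T > 0 °C, the all-ice-melts assumption holds.

T_f ≈ 53.1 °C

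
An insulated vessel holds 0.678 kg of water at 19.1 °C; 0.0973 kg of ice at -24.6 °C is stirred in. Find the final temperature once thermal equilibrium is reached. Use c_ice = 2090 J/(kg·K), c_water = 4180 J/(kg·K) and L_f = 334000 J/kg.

T_f ≈ 5.1 °C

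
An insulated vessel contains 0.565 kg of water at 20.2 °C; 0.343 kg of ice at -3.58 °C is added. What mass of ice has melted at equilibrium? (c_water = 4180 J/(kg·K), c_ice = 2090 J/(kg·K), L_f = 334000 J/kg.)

m_melted ≈ 0.135 kg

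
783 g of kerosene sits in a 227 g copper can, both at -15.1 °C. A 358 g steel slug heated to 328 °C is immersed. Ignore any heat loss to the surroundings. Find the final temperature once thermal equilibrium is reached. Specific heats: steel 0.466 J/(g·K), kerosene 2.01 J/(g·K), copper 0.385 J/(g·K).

Setting the total heat transfer to zero:
358*0.466*(T − 328) + 783*2.01*(T − (-15.1)) + 227*0.385*(T − (-15.1)) = 0
1828.1 T = 29635
T = 29635 / 1828.1 = 16.2 °C

T_f ≈ 16.2 °C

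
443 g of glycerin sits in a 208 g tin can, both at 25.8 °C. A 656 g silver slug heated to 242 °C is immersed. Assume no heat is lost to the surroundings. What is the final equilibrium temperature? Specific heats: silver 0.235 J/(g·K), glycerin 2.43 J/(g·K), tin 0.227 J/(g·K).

Energy conservation, ΣQ = 0:
656·0.235·(T − 242) + 443·2.43·(T − 25.8) + 208·0.227·(T − 25.8) = 0
(154.16 + 1076.5 + 47.22) T = 154.16·242 + 1076.5·25.8 + 47.22·25.8
T = 66298/1277.9 ≈ 51.88 °C

T_f ≈ 51.9 °C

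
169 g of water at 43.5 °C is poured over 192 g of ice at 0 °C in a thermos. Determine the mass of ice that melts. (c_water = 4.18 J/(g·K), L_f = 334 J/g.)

m_melted ≈ 92 g

Cooling the water to 0 °C releases 169·4.18·43.5 = 30729 J.
Fully melting the ice requires m_ice L_f = 192·334 = 64128 J.
30729 J < 64128 J, so only part of the ice melts and the system sits at 0 °C.
m_melted·334 = 30729  ⇒  m_melted ≈ 92 g.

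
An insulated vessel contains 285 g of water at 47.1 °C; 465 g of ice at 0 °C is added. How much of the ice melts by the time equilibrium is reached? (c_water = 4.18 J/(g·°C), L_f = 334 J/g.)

Cooling the water to 0 °C releases 285×4.18×47.1 = 56110 J.
To melt every bit of ice: 465×334 = 155310 J.
That's not enough to melt it all — equilibrium is at 0 °C with ice remaining.
Mass melted = 56110/334 ≈ 168 g.

m_melted ≈ 168 g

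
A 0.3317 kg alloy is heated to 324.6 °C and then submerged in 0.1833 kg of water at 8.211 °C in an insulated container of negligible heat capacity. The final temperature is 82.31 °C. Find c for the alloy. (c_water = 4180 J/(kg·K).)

c ≈ 706 J/(kg·K)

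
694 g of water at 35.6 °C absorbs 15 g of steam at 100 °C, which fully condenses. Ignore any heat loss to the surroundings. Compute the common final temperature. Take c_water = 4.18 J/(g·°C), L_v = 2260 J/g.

Heat gained plus heat lost sum to zero:
condense steam: −15×2260 = −33900
  condensate cools 100→T: 15×4.18×(T − 100) = 62.7(T − 100)
  water warms: 694×4.18×(T − 35.6) = 2900.9(T − 35.6)
2963.6 T = 33900 + 6270 + 103273 = 143443
T ≈ 48.40 °C — below 100 °C, confirming all the steam condensed.

T_f ≈ 48.4 °C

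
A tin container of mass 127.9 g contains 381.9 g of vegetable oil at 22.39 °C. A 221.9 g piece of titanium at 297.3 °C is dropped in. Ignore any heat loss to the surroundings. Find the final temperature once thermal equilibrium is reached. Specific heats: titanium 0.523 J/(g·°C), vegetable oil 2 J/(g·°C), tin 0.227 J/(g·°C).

T_f ≈ 57.5 °C

T_f = Σ m_i c_i T_i / Σ m_i c_i:
T_f = (116.05×297.3 + 763.8×22.39 + 29.03×22.39) / (116.05 + 763.8 + 29.03)
    = 52254 / 908.89 ≈ 57.49 °C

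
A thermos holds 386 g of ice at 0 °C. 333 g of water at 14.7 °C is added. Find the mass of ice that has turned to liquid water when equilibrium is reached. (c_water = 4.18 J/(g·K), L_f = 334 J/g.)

Heat available from the water dropping to 0 °C: 333×4.18×14.7 = 20462 J.
Melting all 386 g of ice would need 386×334 = 128924 J.
That's not enough to melt it all — equilibrium is at 0 °C with ice remaining.
Mass melted = 20462/334 ≈ 61.26 g.

m_melted ≈ 61.3 g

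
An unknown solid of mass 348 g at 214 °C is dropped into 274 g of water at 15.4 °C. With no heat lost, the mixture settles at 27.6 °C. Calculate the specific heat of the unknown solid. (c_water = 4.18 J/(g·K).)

Conservation of energy gives ΣQ = 0:
348·c·(27.6 − 214) + 274·4.18·(27.6 − 15.4) = 0
-64867 c = -13973
c = -13973/-64867 ≈ 0.2154 J/(g·K)

c ≈ 0.215 J/(g·K)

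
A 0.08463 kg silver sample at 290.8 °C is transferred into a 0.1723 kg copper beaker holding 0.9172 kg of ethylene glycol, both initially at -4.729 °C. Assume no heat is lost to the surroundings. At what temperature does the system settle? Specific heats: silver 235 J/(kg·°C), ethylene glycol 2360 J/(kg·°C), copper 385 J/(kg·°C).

Let T be the final temperature. ΣQ_i = 0:
0.08463*235*(T − 290.8) + 0.9172*2360*(T − (-4.729)) + 0.1723*385*(T − (-4.729)) = 0
(19.89 + 2164.6 + 66.34) T = 19.89*290.8 + 2164.6*(-4.729) + 66.34*(-4.729)
T ≈ -2.12 °C

T_f ≈ -2.1 °C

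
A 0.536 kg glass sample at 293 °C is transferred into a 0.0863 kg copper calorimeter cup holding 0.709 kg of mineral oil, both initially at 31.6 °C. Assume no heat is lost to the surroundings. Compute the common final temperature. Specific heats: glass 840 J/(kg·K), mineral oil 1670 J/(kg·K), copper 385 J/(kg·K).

Energy conservation, ΣQ = 0:
0.536*840*(T − 293) + 0.709*1670*(T − 31.6) + 0.0863*385*(T − 31.6) = 0
1667.5 T = 170386
T ≈ 102.18 °C

T_f ≈ 102.2 °C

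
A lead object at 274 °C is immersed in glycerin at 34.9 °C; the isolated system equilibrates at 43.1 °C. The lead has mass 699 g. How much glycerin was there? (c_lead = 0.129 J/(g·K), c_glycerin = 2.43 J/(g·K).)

Heat lost by the lead = heat gained by the glycerin:
699×0.129×(274 − 43.1) = m×2.43×(43.1 − 34.9)
19.93 m = 20820  ⇒  m ≈ 1045 g

m ≈ 1040 g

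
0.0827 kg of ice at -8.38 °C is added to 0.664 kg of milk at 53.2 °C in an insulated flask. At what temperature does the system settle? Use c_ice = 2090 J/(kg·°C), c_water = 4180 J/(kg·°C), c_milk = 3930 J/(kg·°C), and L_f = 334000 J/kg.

Energy conservation, ΣQ = 0:
warm ice to 0 °C: 0.0827×2090×(0 − (-8.38)) = 1448.4
  melt ice: 0.0827×334000 = 27622
  warm the meltwater: 345.69 T
  milk: 2609.5(T − 53.2)
2955.2 T = 138826 − 29070 = 109756
T ≈ 37.14 °C (positive, so assuming full melt was valid).

T_f ≈ 37.1 °C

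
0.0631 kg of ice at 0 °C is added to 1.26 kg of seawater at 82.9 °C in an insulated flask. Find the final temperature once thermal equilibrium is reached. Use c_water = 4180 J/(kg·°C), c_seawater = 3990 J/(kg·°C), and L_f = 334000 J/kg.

Conservation of energy gives ΣQ = 0:
latent heat to melt: 0.0631·334000 = 21075; meltwater 0→T: 0.0631·4180·T = 263.76 T; seawater cools: 1.26·3990·(T − 82.9) = 5027.4(T − 82.9)
5291.2 T = 416771 − 21075 = 395696
T ≈ 74.78 °C. Since T > 0 °C, the all-ice-melts assumption holds.

T_f ≈ 74.8 °C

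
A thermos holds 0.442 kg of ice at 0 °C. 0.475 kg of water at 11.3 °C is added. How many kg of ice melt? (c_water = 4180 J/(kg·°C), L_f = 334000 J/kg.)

m_melted ≈ 0.0672 kg

Water can give up m c ΔT = 0.475×4180×11.3 = 22436 J before reaching 0 °C.
Fully melting the ice requires m_ice L_f = 0.442×334000 = 147628 J.
22436 J < 147628 J, so only part of the ice melts and the system sits at 0 °C.
m_melted×334000 = 22436  ⇒  m_melted ≈ 0.06717 kg.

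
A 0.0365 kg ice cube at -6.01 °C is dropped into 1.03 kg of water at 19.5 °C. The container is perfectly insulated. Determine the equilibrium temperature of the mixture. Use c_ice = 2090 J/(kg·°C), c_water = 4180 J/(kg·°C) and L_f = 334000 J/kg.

T_f ≈ 16.0 °C

Conservation of energy gives ΣQ = 0:
ice -6.01→0 °C: 0.0365×2090×6.01 = 458.47
  fusion: m_ice L_f = 0.0365×334000 = 12191
  warm the meltwater: 152.57 T
  water cools: 1.03×4180×(T − 19.5) = 4305.4(T − 19.5)
4458 T = 83955 − 12649 = 71306
T ≈ 16.00 °C. Since T > 0 °C, the all-ice-melts assumption holds.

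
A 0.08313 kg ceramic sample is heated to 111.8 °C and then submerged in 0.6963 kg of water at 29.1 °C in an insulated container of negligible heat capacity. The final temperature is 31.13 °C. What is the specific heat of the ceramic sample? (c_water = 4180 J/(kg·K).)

m_s c (T_s − T_f) = m_water c_water (T_f − T_0):
0.08313·c·(111.8 − 31.13) = 0.6963·4180·(31.13 − 29.1)
6.706 c = 5908.4  ⇒  c ≈ 881 J/(kg·K)

c ≈ 881 J/(kg·K)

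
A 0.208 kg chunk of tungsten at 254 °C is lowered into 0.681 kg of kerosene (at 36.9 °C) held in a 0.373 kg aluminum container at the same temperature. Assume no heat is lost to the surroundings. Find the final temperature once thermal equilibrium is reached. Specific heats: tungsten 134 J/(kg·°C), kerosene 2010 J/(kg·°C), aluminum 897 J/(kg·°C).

Energy conservation, ΣQ = 0:
0.208·134·(T − 254) + 0.681·2010·(T − 36.9) + 0.373·897·(T − 36.9) = 0
(27.87 + 1368.8 + 334.58) T = 27.87·254 + 1368.8·36.9 + 334.58·36.9
T = 69935/1731.3 ≈ 40.40 °C

T_f ≈ 40.4 °C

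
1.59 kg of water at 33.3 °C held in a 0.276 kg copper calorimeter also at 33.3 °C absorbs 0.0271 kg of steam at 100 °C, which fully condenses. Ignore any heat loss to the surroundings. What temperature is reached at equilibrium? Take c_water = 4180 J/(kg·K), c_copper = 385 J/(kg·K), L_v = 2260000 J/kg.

T_f ≈ 43.3 °C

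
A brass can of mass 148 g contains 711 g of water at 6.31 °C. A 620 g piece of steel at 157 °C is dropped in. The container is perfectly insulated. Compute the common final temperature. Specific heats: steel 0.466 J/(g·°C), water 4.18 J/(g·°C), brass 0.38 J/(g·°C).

T_f ≈ 19.4 °C

Setting the total heat transfer to zero:
620*0.466*(T − 157) + 711*4.18*(T − 6.31) + 148*0.38*(T − 6.31) = 0
288.92(T − 157) + 2972(T − 6.31) + 56.24(T − 6.31) = 0
3317.1 T = 64469
T ≈ 19.43 °C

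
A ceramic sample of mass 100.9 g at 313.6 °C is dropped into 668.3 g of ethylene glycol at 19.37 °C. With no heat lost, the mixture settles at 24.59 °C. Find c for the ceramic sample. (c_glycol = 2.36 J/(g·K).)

c ≈ 0.282 J/(g·K)

Heat lost by the ceramic sample = heat gained by the glycol:
100.9×c×(313.6 − 24.59) = 668.3×2.36×(24.59 − 19.37)
29161 c = 8232.9  ⇒  c ≈ 0.2823 J/(g·K)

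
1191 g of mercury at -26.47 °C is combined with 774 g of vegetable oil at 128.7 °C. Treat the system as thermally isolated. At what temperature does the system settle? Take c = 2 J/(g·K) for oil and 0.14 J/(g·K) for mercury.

T_f is the heat-capacity-weighted average of the initial temperatures:
T_f = (1548·128.7 + 166.74·(-26.47)) / (1548 + 166.74)
    = 194814 / 1714.7 ≈ 113.61 °C

T_f ≈ 113.6 °C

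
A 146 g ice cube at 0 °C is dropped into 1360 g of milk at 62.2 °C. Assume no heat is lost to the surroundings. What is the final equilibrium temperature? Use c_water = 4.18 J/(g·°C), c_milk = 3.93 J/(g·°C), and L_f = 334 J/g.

Net heat exchanged in the isolated system is zero:
latent heat to melt: 146·334 = 48764; meltwater 0→T: 146·4.18·T = 610.28 T; milk: 5344.8(T − 62.2)
5955.1 T = 332447 − 48764 = 283683
T ≈ 47.64 °C (positive, so assuming full melt was valid).

T_f ≈ 47.6 °C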